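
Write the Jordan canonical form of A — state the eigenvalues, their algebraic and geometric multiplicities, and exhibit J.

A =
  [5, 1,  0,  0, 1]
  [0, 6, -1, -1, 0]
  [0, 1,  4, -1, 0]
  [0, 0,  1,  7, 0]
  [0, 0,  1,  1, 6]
J_1(5) ⊕ J_1(5) ⊕ J_2(6) ⊕ J_1(6)

The characteristic polynomial is
  det(x·I − A) = x^5 - 28*x^4 + 313*x^3 - 1746*x^2 + 4860*x - 5400 = (x - 6)^3*(x - 5)^2

Eigenvalues and multiplicities (the geometric multiplicity of λ is n − rank(A − λI), which equals the number of Jordan blocks for λ):
  λ = 5: algebraic multiplicity = 2, geometric multiplicity = 2
  λ = 6: algebraic multiplicity = 3, geometric multiplicity = 2

Determining the block sizes for each eigenvalue:
  λ = 5: gm = am = 2, so every block has size 1 → block sizes [1, 1]
  λ = 6: 2 blocks summing to 3 forces exactly one block of size 2 and the rest size 1 → block sizes [2, 1]

Assembling the blocks gives a Jordan form
J =
  [5, 0, 0, 0, 0]
  [0, 5, 0, 0, 0]
  [0, 0, 6, 1, 0]
  [0, 0, 0, 6, 0]
  [0, 0, 0, 0, 6]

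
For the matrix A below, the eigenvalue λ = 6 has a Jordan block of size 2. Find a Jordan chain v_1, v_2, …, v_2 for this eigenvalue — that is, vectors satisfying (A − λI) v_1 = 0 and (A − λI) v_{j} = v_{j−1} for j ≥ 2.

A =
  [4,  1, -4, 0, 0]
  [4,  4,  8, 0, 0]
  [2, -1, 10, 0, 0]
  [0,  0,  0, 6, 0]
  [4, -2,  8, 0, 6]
A Jordan chain for λ = 6 of length 2:
v_1 = (-2, 4, 2, 0, 4)ᵀ
v_2 = (1, 0, 0, 0, 0)ᵀ

Let N = A − (6)·I. We want v_2 with N^2 v_2 = 0 but N^1 v_2 ≠ 0; then v_{j-1} := N · v_j for j = 2, …, 2.

Pick v_2 = (1, 0, 0, 0, 0)ᵀ.
Then v_1 = N · v_2 = (-2, 4, 2, 0, 4)ᵀ.

Sanity check: (A − (6)·I) v_1 = (0, 0, 0, 0, 0)ᵀ = 0. ✓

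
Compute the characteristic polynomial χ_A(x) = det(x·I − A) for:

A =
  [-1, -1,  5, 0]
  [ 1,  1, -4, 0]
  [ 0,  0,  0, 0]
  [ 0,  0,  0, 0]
x^4

Expanding det(x·I − A) (e.g. by cofactor expansion or by noting that A is similar to its Jordan form J, which has the same characteristic polynomial as A) gives
  χ_A(x) = x^4
which factors as x^4. The eigenvalues (with algebraic multiplicities) are λ = 0 with multiplicity 4.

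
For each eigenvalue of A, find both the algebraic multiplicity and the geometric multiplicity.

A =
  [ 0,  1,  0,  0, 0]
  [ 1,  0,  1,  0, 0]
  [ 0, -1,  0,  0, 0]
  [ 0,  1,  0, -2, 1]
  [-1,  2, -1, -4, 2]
λ = 0: alg = 5, geom = 2

Step 1 — factor the characteristic polynomial to read off the algebraic multiplicities:
  χ_A(x) = x^5

Step 2 — compute geometric multiplicities via the rank-nullity identity g(λ) = n − rank(A − λI):
  rank(A − (0)·I) = 3, so dim ker(A − (0)·I) = n − 3 = 2

Summary:
  λ = 0: algebraic multiplicity = 5, geometric multiplicity = 2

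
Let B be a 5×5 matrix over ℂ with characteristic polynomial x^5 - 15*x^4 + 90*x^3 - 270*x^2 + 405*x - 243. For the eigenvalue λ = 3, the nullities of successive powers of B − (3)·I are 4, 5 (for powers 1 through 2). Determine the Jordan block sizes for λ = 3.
Block sizes for λ = 3: [2, 1, 1, 1]

From the dimensions of kernels of powers, the number of Jordan blocks of size at least j is d_j − d_{j−1} where d_j = dim ker(N^j) (with d_0 = 0). Computing the differences gives [4, 1].
The number of blocks of size exactly k is (#blocks of size ≥ k) − (#blocks of size ≥ k + 1), so the partition is: 3 block(s) of size 1, 1 block(s) of size 2.
In nonincreasing order the block sizes are [2, 1, 1, 1].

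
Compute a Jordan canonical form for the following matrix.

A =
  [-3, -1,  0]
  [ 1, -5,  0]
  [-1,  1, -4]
J_2(-4) ⊕ J_1(-4)

The characteristic polynomial is
  det(x·I − A) = x^3 + 12*x^2 + 48*x + 64 = (x + 4)^3

Eigenvalues and multiplicities (the geometric multiplicity of λ is n − rank(A − λI), which equals the number of Jordan blocks for λ):
  λ = -4: algebraic multiplicity = 3, geometric multiplicity = 2

Determining the block sizes for each eigenvalue:
  λ = -4: 2 blocks summing to 3 forces exactly one block of size 2 and the rest size 1 → block sizes [2, 1]

Assembling the blocks gives a Jordan form
J =
  [-4,  1,  0]
  [ 0, -4,  0]
  [ 0,  0, -4]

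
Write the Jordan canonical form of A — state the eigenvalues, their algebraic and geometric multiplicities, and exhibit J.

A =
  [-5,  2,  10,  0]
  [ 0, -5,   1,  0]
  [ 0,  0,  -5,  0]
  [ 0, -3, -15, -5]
J_3(-5) ⊕ J_1(-5)

The characteristic polynomial is
  det(x·I − A) = x^4 + 20*x^3 + 150*x^2 + 500*x + 625 = (x + 5)^4

Eigenvalues and multiplicities (the geometric multiplicity of λ is n − rank(A − λI), which equals the number of Jordan blocks for λ):
  λ = -5: algebraic multiplicity = 4, geometric multiplicity = 2

Determining the block sizes for each eigenvalue:
  λ = -5: with am = 4 and gm = 2, the partition is not yet determined (e.g. several partitions of 4 into 2 parts exist). Let N = A − (-5)·I. Computing rank(N^1) = 2, rank(N^2) = 1, rank(N^3) = 0; the number of blocks of size ≥ j is rank(N^{j−1}) − rank(N^j), giving [2, 1, 1]. So we have 1 block(s) of size 3, 1 block(s) of size 1 → block sizes [3, 1]

Assembling the blocks gives a Jordan form
J =
  [-5,  1,  0,  0]
  [ 0, -5,  1,  0]
  [ 0,  0, -5,  0]
  [ 0,  0,  0, -5]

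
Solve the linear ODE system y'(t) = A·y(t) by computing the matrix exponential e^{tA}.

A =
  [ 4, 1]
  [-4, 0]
e^{tA} =
  [2*t*exp(2*t) + exp(2*t), t*exp(2*t)]
  [-4*t*exp(2*t), -2*t*exp(2*t) + exp(2*t)]

Strategy: write A = P · J · P⁻¹ where J is a Jordan canonical form, so e^{tA} = P · e^{tJ} · P⁻¹, and e^{tJ} can be computed block-by-block.

A has Jordan form
J =
  [2, 1]
  [0, 2]
(up to reordering of blocks).

Per-block formulas:
  For a 2×2 Jordan block J_2(2): exp(t · J_2(2)) = e^(2t)·(I + t·N), where N is the 2×2 nilpotent shift.

After assembling e^{tJ} and conjugating by P, we get:

e^{tA} =
  [2*t*exp(2*t) + exp(2*t), t*exp(2*t)]
  [-4*t*exp(2*t), -2*t*exp(2*t) + exp(2*t)]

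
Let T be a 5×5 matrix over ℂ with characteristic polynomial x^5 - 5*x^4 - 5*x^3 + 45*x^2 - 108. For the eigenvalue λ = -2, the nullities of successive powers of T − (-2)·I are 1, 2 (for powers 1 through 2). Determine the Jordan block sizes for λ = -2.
Block sizes for λ = -2: [2]

From the dimensions of kernels of powers, the number of Jordan blocks of size at least j is d_j − d_{j−1} where d_j = dim ker(N^j) (with d_0 = 0). Computing the differences gives [1, 1].
The number of blocks of size exactly k is (#blocks of size ≥ k) − (#blocks of size ≥ k + 1), so the partition is: 1 block(s) of size 2.
In nonincreasing order the block sizes are [2].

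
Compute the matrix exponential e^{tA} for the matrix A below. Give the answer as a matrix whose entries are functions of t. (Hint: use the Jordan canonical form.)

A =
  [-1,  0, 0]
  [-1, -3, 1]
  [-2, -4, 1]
e^{tA} =
  [exp(-t), 0, 0]
  [-t*exp(-t), -2*t*exp(-t) + exp(-t), t*exp(-t)]
  [-2*t*exp(-t), -4*t*exp(-t), 2*t*exp(-t) + exp(-t)]

Strategy: write A = P · J · P⁻¹ where J is a Jordan canonical form, so e^{tA} = P · e^{tJ} · P⁻¹, and e^{tJ} can be computed block-by-block.

A has Jordan form
J =
  [-1,  1,  0]
  [ 0, -1,  0]
  [ 0,  0, -1]
(up to reordering of blocks).

Per-block formulas:
  For a 1×1 block at λ = -1: exp(t · [-1]) = [e^(-1t)].
  For a 2×2 Jordan block J_2(-1): exp(t · J_2(-1)) = e^(-1t)·(I + t·N), where N is the 2×2 nilpotent shift.

After assembling e^{tJ} and conjugating by P, we get:

e^{tA} =
  [exp(-t), 0, 0]
  [-t*exp(-t), -2*t*exp(-t) + exp(-t), t*exp(-t)]
  [-2*t*exp(-t), -4*t*exp(-t), 2*t*exp(-t) + exp(-t)]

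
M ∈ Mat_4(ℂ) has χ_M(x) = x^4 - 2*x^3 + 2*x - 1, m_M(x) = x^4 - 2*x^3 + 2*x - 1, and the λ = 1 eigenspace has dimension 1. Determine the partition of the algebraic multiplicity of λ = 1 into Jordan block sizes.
Block sizes for λ = 1: [3]

Step 1 — from the characteristic polynomial, algebraic multiplicity of λ = 1 is 3. From dim ker(M − (1)·I) = 1, there are exactly 1 Jordan blocks for λ = 1.
Step 2 — from the minimal polynomial, the factor (x − 1)^3 tells us the largest block for λ = 1 has size 3.
Step 3 — with total size 3, 1 blocks, and largest block 3, the block sizes (in nonincreasing order) are [3].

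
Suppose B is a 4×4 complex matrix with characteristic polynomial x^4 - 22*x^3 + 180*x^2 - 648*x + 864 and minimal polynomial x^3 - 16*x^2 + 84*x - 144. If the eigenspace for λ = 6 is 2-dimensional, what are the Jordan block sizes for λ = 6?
Block sizes for λ = 6: [2, 1]

Step 1 — from the characteristic polynomial, algebraic multiplicity of λ = 6 is 3. From dim ker(B − (6)·I) = 2, there are exactly 2 Jordan blocks for λ = 6.
Step 2 — from the minimal polynomial, the factor (x − 6)^2 tells us the largest block for λ = 6 has size 2.
Step 3 — with total size 3, 2 blocks, and largest block 2, the block sizes (in nonincreasing order) are [2, 1].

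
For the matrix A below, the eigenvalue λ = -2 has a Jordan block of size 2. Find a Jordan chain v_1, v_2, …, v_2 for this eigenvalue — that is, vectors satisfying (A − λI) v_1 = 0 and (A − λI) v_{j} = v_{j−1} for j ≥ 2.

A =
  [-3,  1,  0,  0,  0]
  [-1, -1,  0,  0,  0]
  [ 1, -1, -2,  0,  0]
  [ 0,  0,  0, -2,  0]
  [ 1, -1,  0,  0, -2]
A Jordan chain for λ = -2 of length 2:
v_1 = (-1, -1, 1, 0, 1)ᵀ
v_2 = (1, 0, 0, 0, 0)ᵀ

Let N = A − (-2)·I. We want v_2 with N^2 v_2 = 0 but N^1 v_2 ≠ 0; then v_{j-1} := N · v_j for j = 2, …, 2.

Pick v_2 = (1, 0, 0, 0, 0)ᵀ.
Then v_1 = N · v_2 = (-1, -1, 1, 0, 1)ᵀ.

Sanity check: (A − (-2)·I) v_1 = (0, 0, 0, 0, 0)ᵀ = 0. ✓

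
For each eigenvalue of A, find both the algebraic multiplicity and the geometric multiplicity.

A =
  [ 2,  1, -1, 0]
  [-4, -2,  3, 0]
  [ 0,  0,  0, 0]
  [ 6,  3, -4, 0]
λ = 0: alg = 4, geom = 2

Step 1 — factor the characteristic polynomial to read off the algebraic multiplicities:
  χ_A(x) = x^4

Step 2 — compute geometric multiplicities via the rank-nullity identity g(λ) = n − rank(A − λI):
  rank(A − (0)·I) = 2, so dim ker(A − (0)·I) = n − 2 = 2

Summary:
  λ = 0: algebraic multiplicity = 4, geometric multiplicity = 2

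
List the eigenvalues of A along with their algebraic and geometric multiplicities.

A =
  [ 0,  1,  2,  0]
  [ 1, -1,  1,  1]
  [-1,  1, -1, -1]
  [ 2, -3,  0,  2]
λ = 0: alg = 4, geom = 2

Step 1 — factor the characteristic polynomial to read off the algebraic multiplicities:
  χ_A(x) = x^4

Step 2 — compute geometric multiplicities via the rank-nullity identity g(λ) = n − rank(A − λI):
  rank(A − (0)·I) = 2, so dim ker(A − (0)·I) = n − 2 = 2

Summary:
  λ = 0: algebraic multiplicity = 4, geometric multiplicity = 2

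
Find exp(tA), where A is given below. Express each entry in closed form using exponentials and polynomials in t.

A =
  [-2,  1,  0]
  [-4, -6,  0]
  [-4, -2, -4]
e^{tA} =
  [2*t*exp(-4*t) + exp(-4*t), t*exp(-4*t), 0]
  [-4*t*exp(-4*t), -2*t*exp(-4*t) + exp(-4*t), 0]
  [-4*t*exp(-4*t), -2*t*exp(-4*t), exp(-4*t)]

Strategy: write A = P · J · P⁻¹ where J is a Jordan canonical form, so e^{tA} = P · e^{tJ} · P⁻¹, and e^{tJ} can be computed block-by-block.

A has Jordan form
J =
  [-4,  1,  0]
  [ 0, -4,  0]
  [ 0,  0, -4]
(up to reordering of blocks).

Per-block formulas:
  For a 1×1 block at λ = -4: exp(t · [-4]) = [e^(-4t)].
  For a 2×2 Jordan block J_2(-4): exp(t · J_2(-4)) = e^(-4t)·(I + t·N), where N is the 2×2 nilpotent shift.

After assembling e^{tJ} and conjugating by P, we get:

e^{tA} =
  [2*t*exp(-4*t) + exp(-4*t), t*exp(-4*t), 0]
  [-4*t*exp(-4*t), -2*t*exp(-4*t) + exp(-4*t), 0]
  [-4*t*exp(-4*t), -2*t*exp(-4*t), exp(-4*t)]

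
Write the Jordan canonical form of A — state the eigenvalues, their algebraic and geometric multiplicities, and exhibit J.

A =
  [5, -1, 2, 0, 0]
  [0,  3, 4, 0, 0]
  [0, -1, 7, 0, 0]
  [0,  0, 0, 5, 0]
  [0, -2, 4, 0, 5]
J_2(5) ⊕ J_1(5) ⊕ J_1(5) ⊕ J_1(5)

The characteristic polynomial is
  det(x·I − A) = x^5 - 25*x^4 + 250*x^3 - 1250*x^2 + 3125*x - 3125 = (x - 5)^5

Eigenvalues and multiplicities (the geometric multiplicity of λ is n − rank(A − λI), which equals the number of Jordan blocks for λ):
  λ = 5: algebraic multiplicity = 5, geometric multiplicity = 4

Determining the block sizes for each eigenvalue:
  λ = 5: 4 blocks summing to 5 forces exactly one block of size 2 and the rest size 1 → block sizes [2, 1, 1, 1]

Assembling the blocks gives a Jordan form
J =
  [5, 1, 0, 0, 0]
  [0, 5, 0, 0, 0]
  [0, 0, 5, 0, 0]
  [0, 0, 0, 5, 0]
  [0, 0, 0, 0, 5]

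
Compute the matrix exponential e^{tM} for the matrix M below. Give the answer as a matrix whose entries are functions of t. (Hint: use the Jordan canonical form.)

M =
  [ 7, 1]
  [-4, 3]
e^{tM} =
  [2*t*exp(5*t) + exp(5*t), t*exp(5*t)]
  [-4*t*exp(5*t), -2*t*exp(5*t) + exp(5*t)]

Strategy: write M = P · J · P⁻¹ where J is a Jordan canonical form, so e^{tM} = P · e^{tJ} · P⁻¹, and e^{tJ} can be computed block-by-block.

M has Jordan form
J =
  [5, 1]
  [0, 5]
(up to reordering of blocks).

Per-block formulas:
  For a 2×2 Jordan block J_2(5): exp(t · J_2(5)) = e^(5t)·(I + t·N), where N is the 2×2 nilpotent shift.

After assembling e^{tJ} and conjugating by P, we get:

e^{tM} =
  [2*t*exp(5*t) + exp(5*t), t*exp(5*t)]
  [-4*t*exp(5*t), -2*t*exp(5*t) + exp(5*t)]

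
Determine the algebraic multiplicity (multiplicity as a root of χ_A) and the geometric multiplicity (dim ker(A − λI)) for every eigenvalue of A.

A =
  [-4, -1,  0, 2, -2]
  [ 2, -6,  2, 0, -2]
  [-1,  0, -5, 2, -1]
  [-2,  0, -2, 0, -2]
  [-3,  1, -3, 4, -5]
λ = -4: alg = 5, geom = 3

Step 1 — factor the characteristic polynomial to read off the algebraic multiplicities:
  χ_A(x) = (x + 4)^5

Step 2 — compute geometric multiplicities via the rank-nullity identity g(λ) = n − rank(A − λI):
  rank(A − (-4)·I) = 2, so dim ker(A − (-4)·I) = n − 2 = 3

Summary:
  λ = -4: algebraic multiplicity = 5, geometric multiplicity = 3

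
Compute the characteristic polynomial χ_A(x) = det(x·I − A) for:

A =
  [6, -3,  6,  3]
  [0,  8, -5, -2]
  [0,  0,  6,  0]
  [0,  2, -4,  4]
x^4 - 24*x^3 + 216*x^2 - 864*x + 1296

Expanding det(x·I − A) (e.g. by cofactor expansion or by noting that A is similar to its Jordan form J, which has the same characteristic polynomial as A) gives
  χ_A(x) = x^4 - 24*x^3 + 216*x^2 - 864*x + 1296
which factors as (x - 6)^4. The eigenvalues (with algebraic multiplicities) are λ = 6 with multiplicity 4.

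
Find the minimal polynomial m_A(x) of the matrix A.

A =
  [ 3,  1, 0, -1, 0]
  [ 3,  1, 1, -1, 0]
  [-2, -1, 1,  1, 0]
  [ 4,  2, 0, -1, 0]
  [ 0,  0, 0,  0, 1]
x^3 - 3*x^2 + 3*x - 1

The characteristic polynomial is χ_A(x) = (x - 1)^5, so the eigenvalues are known. The minimal polynomial is
  m_A(x) = Π_λ (x − λ)^{k_λ}
where k_λ is the size of the *largest* Jordan block for λ (equivalently, the smallest k with (A − λI)^k v = 0 for every generalised eigenvector v of λ).

  λ = 1: largest Jordan block has size 3, contributing (x − 1)^3

So m_A(x) = (x - 1)^3 = x^3 - 3*x^2 + 3*x - 1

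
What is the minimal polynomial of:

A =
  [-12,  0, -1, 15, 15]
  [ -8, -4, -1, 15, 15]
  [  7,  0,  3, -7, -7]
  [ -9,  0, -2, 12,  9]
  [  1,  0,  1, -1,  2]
x^3 - 2*x^2 - 15*x + 36

The characteristic polynomial is χ_A(x) = (x - 3)^3*(x + 4)^2, so the eigenvalues are known. The minimal polynomial is
  m_A(x) = Π_λ (x − λ)^{k_λ}
where k_λ is the size of the *largest* Jordan block for λ (equivalently, the smallest k with (A − λI)^k v = 0 for every generalised eigenvector v of λ).

  λ = -4: largest Jordan block has size 1, contributing (x + 4)
  λ = 3: largest Jordan block has size 2, contributing (x − 3)^2

So m_A(x) = (x - 3)^2*(x + 4) = x^3 - 2*x^2 - 15*x + 36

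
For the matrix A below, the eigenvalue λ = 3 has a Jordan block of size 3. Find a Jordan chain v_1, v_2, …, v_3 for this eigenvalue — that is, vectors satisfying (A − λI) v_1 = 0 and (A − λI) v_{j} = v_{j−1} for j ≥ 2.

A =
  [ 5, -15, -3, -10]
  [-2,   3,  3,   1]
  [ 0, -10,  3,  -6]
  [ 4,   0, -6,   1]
A Jordan chain for λ = 3 of length 3:
v_1 = (-6, 0, -4, 0)ᵀ
v_2 = (2, -2, 0, 4)ᵀ
v_3 = (1, 0, 0, 0)ᵀ

Let N = A − (3)·I. We want v_3 with N^3 v_3 = 0 but N^2 v_3 ≠ 0; then v_{j-1} := N · v_j for j = 3, …, 2.

Pick v_3 = (1, 0, 0, 0)ᵀ.
Then v_2 = N · v_3 = (2, -2, 0, 4)ᵀ.
Then v_1 = N · v_2 = (-6, 0, -4, 0)ᵀ.

Sanity check: (A − (3)·I) v_1 = (0, 0, 0, 0)ᵀ = 0. ✓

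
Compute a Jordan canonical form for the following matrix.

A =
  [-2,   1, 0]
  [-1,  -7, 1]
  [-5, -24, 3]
J_3(-2)

The characteristic polynomial is
  det(x·I − A) = x^3 + 6*x^2 + 12*x + 8 = (x + 2)^3

Eigenvalues and multiplicities (the geometric multiplicity of λ is n − rank(A − λI), which equals the number of Jordan blocks for λ):
  λ = -2: algebraic multiplicity = 3, geometric multiplicity = 1

Determining the block sizes for each eigenvalue:
  λ = -2: one block (gm = 1), so the single block has size am = 3 → block sizes [3]

Assembling the blocks gives a Jordan form
J =
  [-2,  1,  0]
  [ 0, -2,  1]
  [ 0,  0, -2]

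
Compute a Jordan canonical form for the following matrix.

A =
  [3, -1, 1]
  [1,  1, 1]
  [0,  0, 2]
J_2(2) ⊕ J_1(2)

The characteristic polynomial is
  det(x·I − A) = x^3 - 6*x^2 + 12*x - 8 = (x - 2)^3

Eigenvalues and multiplicities (the geometric multiplicity of λ is n − rank(A − λI), which equals the number of Jordan blocks for λ):
  λ = 2: algebraic multiplicity = 3, geometric multiplicity = 2

Determining the block sizes for each eigenvalue:
  λ = 2: 2 blocks summing to 3 forces exactly one block of size 2 and the rest size 1 → block sizes [2, 1]

Assembling the blocks gives a Jordan form
J =
  [2, 1, 0]
  [0, 2, 0]
  [0, 0, 2]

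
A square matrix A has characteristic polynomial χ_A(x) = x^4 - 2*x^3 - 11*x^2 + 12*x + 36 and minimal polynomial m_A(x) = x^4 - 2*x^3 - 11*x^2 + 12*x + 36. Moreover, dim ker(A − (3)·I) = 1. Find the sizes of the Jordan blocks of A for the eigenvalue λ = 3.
Block sizes for λ = 3: [2]

Step 1 — from the characteristic polynomial, algebraic multiplicity of λ = 3 is 2. From dim ker(A − (3)·I) = 1, there are exactly 1 Jordan blocks for λ = 3.
Step 2 — from the minimal polynomial, the factor (x − 3)^2 tells us the largest block for λ = 3 has size 2.
Step 3 — with total size 2, 1 blocks, and largest block 2, the block sizes (in nonincreasing order) are [2].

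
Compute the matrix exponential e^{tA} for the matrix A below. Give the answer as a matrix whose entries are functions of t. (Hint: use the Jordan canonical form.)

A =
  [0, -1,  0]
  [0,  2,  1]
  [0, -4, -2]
e^{tA} =
  [1, -t^2 - t, -t^2/2]
  [0, 2*t + 1, t]
  [0, -4*t, 1 - 2*t]

Strategy: write A = P · J · P⁻¹ where J is a Jordan canonical form, so e^{tA} = P · e^{tJ} · P⁻¹, and e^{tJ} can be computed block-by-block.

A has Jordan form
J =
  [0, 1, 0]
  [0, 0, 1]
  [0, 0, 0]
(up to reordering of blocks).

Per-block formulas:
  For a 3×3 Jordan block J_3(0): exp(t · J_3(0)) = e^(0t)·(I + t·N + (t^2/2)·N^2), where N is the 3×3 nilpotent shift.

After assembling e^{tJ} and conjugating by P, we get:

e^{tA} =
  [1, -t^2 - t, -t^2/2]
  [0, 2*t + 1, t]
  [0, -4*t, 1 - 2*t]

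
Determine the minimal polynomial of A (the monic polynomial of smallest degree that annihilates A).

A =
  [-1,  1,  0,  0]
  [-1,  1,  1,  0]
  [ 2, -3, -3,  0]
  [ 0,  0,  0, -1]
x^3 + 3*x^2 + 3*x + 1

The characteristic polynomial is χ_A(x) = (x + 1)^4, so the eigenvalues are known. The minimal polynomial is
  m_A(x) = Π_λ (x − λ)^{k_λ}
where k_λ is the size of the *largest* Jordan block for λ (equivalently, the smallest k with (A − λI)^k v = 0 for every generalised eigenvector v of λ).

  λ = -1: largest Jordan block has size 3, contributing (x + 1)^3

So m_A(x) = (x + 1)^3 = x^3 + 3*x^2 + 3*x + 1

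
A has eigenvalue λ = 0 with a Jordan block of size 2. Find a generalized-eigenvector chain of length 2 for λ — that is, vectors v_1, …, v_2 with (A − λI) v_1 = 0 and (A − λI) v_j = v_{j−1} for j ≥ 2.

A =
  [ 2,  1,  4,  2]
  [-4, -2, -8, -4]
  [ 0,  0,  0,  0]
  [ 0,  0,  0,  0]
A Jordan chain for λ = 0 of length 2:
v_1 = (2, -4, 0, 0)ᵀ
v_2 = (1, 0, 0, 0)ᵀ

Let N = A − (0)·I. We want v_2 with N^2 v_2 = 0 but N^1 v_2 ≠ 0; then v_{j-1} := N · v_j for j = 2, …, 2.

Pick v_2 = (1, 0, 0, 0)ᵀ.
Then v_1 = N · v_2 = (2, -4, 0, 0)ᵀ.

Sanity check: (A − (0)·I) v_1 = (0, 0, 0, 0)ᵀ = 0. ✓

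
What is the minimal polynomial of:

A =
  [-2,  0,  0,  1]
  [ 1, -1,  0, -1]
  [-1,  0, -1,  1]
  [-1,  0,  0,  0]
x^2 + 2*x + 1

The characteristic polynomial is χ_A(x) = (x + 1)^4, so the eigenvalues are known. The minimal polynomial is
  m_A(x) = Π_λ (x − λ)^{k_λ}
where k_λ is the size of the *largest* Jordan block for λ (equivalently, the smallest k with (A − λI)^k v = 0 for every generalised eigenvector v of λ).

  λ = -1: largest Jordan block has size 2, contributing (x + 1)^2

So m_A(x) = (x + 1)^2 = x^2 + 2*x + 1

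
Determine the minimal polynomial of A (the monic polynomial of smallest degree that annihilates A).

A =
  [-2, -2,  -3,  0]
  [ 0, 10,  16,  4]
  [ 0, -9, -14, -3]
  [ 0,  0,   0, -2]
x^3 + 6*x^2 + 12*x + 8

The characteristic polynomial is χ_A(x) = (x + 2)^4, so the eigenvalues are known. The minimal polynomial is
  m_A(x) = Π_λ (x − λ)^{k_λ}
where k_λ is the size of the *largest* Jordan block for λ (equivalently, the smallest k with (A − λI)^k v = 0 for every generalised eigenvector v of λ).

  λ = -2: largest Jordan block has size 3, contributing (x + 2)^3

So m_A(x) = (x + 2)^3 = x^3 + 6*x^2 + 12*x + 8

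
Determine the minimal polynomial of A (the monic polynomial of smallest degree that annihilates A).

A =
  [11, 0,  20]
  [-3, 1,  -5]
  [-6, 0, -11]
x^3 - x^2 - x + 1

The characteristic polynomial is χ_A(x) = (x - 1)^2*(x + 1), so the eigenvalues are known. The minimal polynomial is
  m_A(x) = Π_λ (x − λ)^{k_λ}
where k_λ is the size of the *largest* Jordan block for λ (equivalently, the smallest k with (A − λI)^k v = 0 for every generalised eigenvector v of λ).

  λ = -1: largest Jordan block has size 1, contributing (x + 1)
  λ = 1: largest Jordan block has size 2, contributing (x − 1)^2

So m_A(x) = (x - 1)^2*(x + 1) = x^3 - x^2 - x + 1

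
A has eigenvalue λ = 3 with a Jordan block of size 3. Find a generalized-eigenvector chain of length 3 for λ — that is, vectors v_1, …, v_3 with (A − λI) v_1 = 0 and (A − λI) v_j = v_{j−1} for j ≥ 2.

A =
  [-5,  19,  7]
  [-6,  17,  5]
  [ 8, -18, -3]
A Jordan chain for λ = 3 of length 3:
v_1 = (6, 4, -4)ᵀ
v_2 = (-8, -6, 8)ᵀ
v_3 = (1, 0, 0)ᵀ

Let N = A − (3)·I. We want v_3 with N^3 v_3 = 0 but N^2 v_3 ≠ 0; then v_{j-1} := N · v_j for j = 3, …, 2.

Pick v_3 = (1, 0, 0)ᵀ.
Then v_2 = N · v_3 = (-8, -6, 8)ᵀ.
Then v_1 = N · v_2 = (6, 4, -4)ᵀ.

Sanity check: (A − (3)·I) v_1 = (0, 0, 0)ᵀ = 0. ✓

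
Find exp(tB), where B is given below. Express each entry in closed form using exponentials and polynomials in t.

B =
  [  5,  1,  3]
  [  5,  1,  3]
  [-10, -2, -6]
e^{tB} =
  [5*t + 1, t, 3*t]
  [5*t, t + 1, 3*t]
  [-10*t, -2*t, 1 - 6*t]

Strategy: write B = P · J · P⁻¹ where J is a Jordan canonical form, so e^{tB} = P · e^{tJ} · P⁻¹, and e^{tJ} can be computed block-by-block.

B has Jordan form
J =
  [0, 1, 0]
  [0, 0, 0]
  [0, 0, 0]
(up to reordering of blocks).

Per-block formulas:
  For a 1×1 block at λ = 0: exp(t · [0]) = [e^(0t)].
  For a 2×2 Jordan block J_2(0): exp(t · J_2(0)) = e^(0t)·(I + t·N), where N is the 2×2 nilpotent shift.

After assembling e^{tJ} and conjugating by P, we get:

e^{tB} =
  [5*t + 1, t, 3*t]
  [5*t, t + 1, 3*t]
  [-10*t, -2*t, 1 - 6*t]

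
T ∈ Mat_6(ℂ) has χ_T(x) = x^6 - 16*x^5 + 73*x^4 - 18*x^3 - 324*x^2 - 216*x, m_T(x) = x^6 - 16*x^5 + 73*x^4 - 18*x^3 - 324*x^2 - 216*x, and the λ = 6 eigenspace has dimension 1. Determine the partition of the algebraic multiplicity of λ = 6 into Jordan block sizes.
Block sizes for λ = 6: [3]

Step 1 — from the characteristic polynomial, algebraic multiplicity of λ = 6 is 3. From dim ker(T − (6)·I) = 1, there are exactly 1 Jordan blocks for λ = 6.
Step 2 — from the minimal polynomial, the factor (x − 6)^3 tells us the largest block for λ = 6 has size 3.
Step 3 — with total size 3, 1 blocks, and largest block 3, the block sizes (in nonincreasing order) are [3].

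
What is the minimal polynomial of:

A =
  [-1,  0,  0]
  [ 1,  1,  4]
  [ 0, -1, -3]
x^3 + 3*x^2 + 3*x + 1

The characteristic polynomial is χ_A(x) = (x + 1)^3, so the eigenvalues are known. The minimal polynomial is
  m_A(x) = Π_λ (x − λ)^{k_λ}
where k_λ is the size of the *largest* Jordan block for λ (equivalently, the smallest k with (A − λI)^k v = 0 for every generalised eigenvector v of λ).

  λ = -1: largest Jordan block has size 3, contributing (x + 1)^3

So m_A(x) = (x + 1)^3 = x^3 + 3*x^2 + 3*x + 1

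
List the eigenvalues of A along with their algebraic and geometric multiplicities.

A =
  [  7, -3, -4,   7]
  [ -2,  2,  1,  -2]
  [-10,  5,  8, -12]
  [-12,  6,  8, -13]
λ = 1: alg = 4, geom = 2

Step 1 — factor the characteristic polynomial to read off the algebraic multiplicities:
  χ_A(x) = (x - 1)^4

Step 2 — compute geometric multiplicities via the rank-nullity identity g(λ) = n − rank(A − λI):
  rank(A − (1)·I) = 2, so dim ker(A − (1)·I) = n − 2 = 2

Summary:
  λ = 1: algebraic multiplicity = 4, geometric multiplicity = 2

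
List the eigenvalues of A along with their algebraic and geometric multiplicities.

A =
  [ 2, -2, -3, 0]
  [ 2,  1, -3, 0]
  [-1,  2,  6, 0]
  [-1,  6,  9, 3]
λ = 3: alg = 4, geom = 2

Step 1 — factor the characteristic polynomial to read off the algebraic multiplicities:
  χ_A(x) = (x - 3)^4

Step 2 — compute geometric multiplicities via the rank-nullity identity g(λ) = n − rank(A − λI):
  rank(A − (3)·I) = 2, so dim ker(A − (3)·I) = n − 2 = 2

Summary:
  λ = 3: algebraic multiplicity = 4, geometric multiplicity = 2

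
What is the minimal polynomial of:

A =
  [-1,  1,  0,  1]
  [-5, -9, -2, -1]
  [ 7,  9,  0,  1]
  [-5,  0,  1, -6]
x^3 + 12*x^2 + 48*x + 64

The characteristic polynomial is χ_A(x) = (x + 4)^4, so the eigenvalues are known. The minimal polynomial is
  m_A(x) = Π_λ (x − λ)^{k_λ}
where k_λ is the size of the *largest* Jordan block for λ (equivalently, the smallest k with (A − λI)^k v = 0 for every generalised eigenvector v of λ).

  λ = -4: largest Jordan block has size 3, contributing (x + 4)^3

So m_A(x) = (x + 4)^3 = x^3 + 12*x^2 + 48*x + 64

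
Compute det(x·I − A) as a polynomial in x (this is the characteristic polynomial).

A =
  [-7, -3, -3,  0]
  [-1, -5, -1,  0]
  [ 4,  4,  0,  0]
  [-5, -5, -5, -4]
x^4 + 16*x^3 + 96*x^2 + 256*x + 256

Expanding det(x·I − A) (e.g. by cofactor expansion or by noting that A is similar to its Jordan form J, which has the same characteristic polynomial as A) gives
  χ_A(x) = x^4 + 16*x^3 + 96*x^2 + 256*x + 256
which factors as (x + 4)^4. The eigenvalues (with algebraic multiplicities) are λ = -4 with multiplicity 4.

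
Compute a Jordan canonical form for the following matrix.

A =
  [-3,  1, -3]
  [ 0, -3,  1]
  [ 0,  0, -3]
J_3(-3)

The characteristic polynomial is
  det(x·I − A) = x^3 + 9*x^2 + 27*x + 27 = (x + 3)^3

Eigenvalues and multiplicities (the geometric multiplicity of λ is n − rank(A − λI), which equals the number of Jordan blocks for λ):
  λ = -3: algebraic multiplicity = 3, geometric multiplicity = 1

Determining the block sizes for each eigenvalue:
  λ = -3: one block (gm = 1), so the single block has size am = 3 → block sizes [3]

Assembling the blocks gives a Jordan form
J =
  [-3,  1,  0]
  [ 0, -3,  1]
  [ 0,  0, -3]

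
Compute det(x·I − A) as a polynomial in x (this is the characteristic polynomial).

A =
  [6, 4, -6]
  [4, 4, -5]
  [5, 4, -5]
x^3 - 5*x^2 + 8*x - 4

Expanding det(x·I − A) (e.g. by cofactor expansion or by noting that A is similar to its Jordan form J, which has the same characteristic polynomial as A) gives
  χ_A(x) = x^3 - 5*x^2 + 8*x - 4
which factors as (x - 2)^2*(x - 1). The eigenvalues (with algebraic multiplicities) are λ = 1 with multiplicity 1, λ = 2 with multiplicity 2.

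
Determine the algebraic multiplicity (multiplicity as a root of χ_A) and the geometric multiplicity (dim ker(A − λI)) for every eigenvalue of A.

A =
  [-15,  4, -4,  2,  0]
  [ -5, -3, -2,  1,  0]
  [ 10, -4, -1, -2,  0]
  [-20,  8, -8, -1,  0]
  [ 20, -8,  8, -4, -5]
λ = -5: alg = 5, geom = 4

Step 1 — factor the characteristic polynomial to read off the algebraic multiplicities:
  χ_A(x) = (x + 5)^5

Step 2 — compute geometric multiplicities via the rank-nullity identity g(λ) = n − rank(A − λI):
  rank(A − (-5)·I) = 1, so dim ker(A − (-5)·I) = n − 1 = 4

Summary:
  λ = -5: algebraic multiplicity = 5, geometric multiplicity = 4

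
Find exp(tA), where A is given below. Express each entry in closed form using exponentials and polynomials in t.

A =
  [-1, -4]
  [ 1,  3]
e^{tA} =
  [-2*t*exp(t) + exp(t), -4*t*exp(t)]
  [t*exp(t), 2*t*exp(t) + exp(t)]

Strategy: write A = P · J · P⁻¹ where J is a Jordan canonical form, so e^{tA} = P · e^{tJ} · P⁻¹, and e^{tJ} can be computed block-by-block.

A has Jordan form
J =
  [1, 1]
  [0, 1]
(up to reordering of blocks).

Per-block formulas:
  For a 2×2 Jordan block J_2(1): exp(t · J_2(1)) = e^(1t)·(I + t·N), where N is the 2×2 nilpotent shift.

After assembling e^{tJ} and conjugating by P, we get:

e^{tA} =
  [-2*t*exp(t) + exp(t), -4*t*exp(t)]
  [t*exp(t), 2*t*exp(t) + exp(t)]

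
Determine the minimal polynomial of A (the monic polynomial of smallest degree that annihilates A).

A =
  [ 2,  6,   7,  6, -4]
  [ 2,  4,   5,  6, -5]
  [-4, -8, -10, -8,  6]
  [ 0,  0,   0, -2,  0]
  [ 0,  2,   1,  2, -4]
x^3 + 6*x^2 + 12*x + 8

The characteristic polynomial is χ_A(x) = (x + 2)^5, so the eigenvalues are known. The minimal polynomial is
  m_A(x) = Π_λ (x − λ)^{k_λ}
where k_λ is the size of the *largest* Jordan block for λ (equivalently, the smallest k with (A − λI)^k v = 0 for every generalised eigenvector v of λ).

  λ = -2: largest Jordan block has size 3, contributing (x + 2)^3

So m_A(x) = (x + 2)^3 = x^3 + 6*x^2 + 12*x + 8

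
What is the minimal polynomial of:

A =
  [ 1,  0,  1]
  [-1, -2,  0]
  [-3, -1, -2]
x^3 + 3*x^2 + 3*x + 1

The characteristic polynomial is χ_A(x) = (x + 1)^3, so the eigenvalues are known. The minimal polynomial is
  m_A(x) = Π_λ (x − λ)^{k_λ}
where k_λ is the size of the *largest* Jordan block for λ (equivalently, the smallest k with (A − λI)^k v = 0 for every generalised eigenvector v of λ).

  λ = -1: largest Jordan block has size 3, contributing (x + 1)^3

So m_A(x) = (x + 1)^3 = x^3 + 3*x^2 + 3*x + 1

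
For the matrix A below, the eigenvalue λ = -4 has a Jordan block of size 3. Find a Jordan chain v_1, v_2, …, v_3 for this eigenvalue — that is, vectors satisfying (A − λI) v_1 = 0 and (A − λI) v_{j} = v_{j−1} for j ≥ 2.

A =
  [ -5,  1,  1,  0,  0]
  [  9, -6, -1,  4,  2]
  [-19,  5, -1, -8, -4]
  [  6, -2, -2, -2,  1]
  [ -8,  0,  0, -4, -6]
A Jordan chain for λ = -4 of length 3:
v_1 = (-9, 0, -9, 18, 0)ᵀ
v_2 = (-1, 9, -19, 6, -8)ᵀ
v_3 = (1, 0, 0, 0, 0)ᵀ

Let N = A − (-4)·I. We want v_3 with N^3 v_3 = 0 but N^2 v_3 ≠ 0; then v_{j-1} := N · v_j for j = 3, …, 2.

Pick v_3 = (1, 0, 0, 0, 0)ᵀ.
Then v_2 = N · v_3 = (-1, 9, -19, 6, -8)ᵀ.
Then v_1 = N · v_2 = (-9, 0, -9, 18, 0)ᵀ.

Sanity check: (A − (-4)·I) v_1 = (0, 0, 0, 0, 0)ᵀ = 0. ✓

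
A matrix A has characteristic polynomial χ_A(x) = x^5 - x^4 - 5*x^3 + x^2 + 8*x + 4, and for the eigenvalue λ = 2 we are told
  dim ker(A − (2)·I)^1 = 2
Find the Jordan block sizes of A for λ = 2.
Block sizes for λ = 2: [1, 1]

From the dimensions of kernels of powers, the number of Jordan blocks of size at least j is d_j − d_{j−1} where d_j = dim ker(N^j) (with d_0 = 0). Computing the differences gives [2].
The number of blocks of size exactly k is (#blocks of size ≥ k) − (#blocks of size ≥ k + 1), so the partition is: 2 block(s) of size 1.
In nonincreasing order the block sizes are [1, 1].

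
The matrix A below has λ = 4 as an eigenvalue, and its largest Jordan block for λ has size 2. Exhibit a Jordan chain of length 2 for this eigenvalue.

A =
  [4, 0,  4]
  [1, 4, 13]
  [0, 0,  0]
A Jordan chain for λ = 4 of length 2:
v_1 = (0, 1, 0)ᵀ
v_2 = (1, 0, 0)ᵀ

Let N = A − (4)·I. We want v_2 with N^2 v_2 = 0 but N^1 v_2 ≠ 0; then v_{j-1} := N · v_j for j = 2, …, 2.

Pick v_2 = (1, 0, 0)ᵀ.
Then v_1 = N · v_2 = (0, 1, 0)ᵀ.

Sanity check: (A − (4)·I) v_1 = (0, 0, 0)ᵀ = 0. ✓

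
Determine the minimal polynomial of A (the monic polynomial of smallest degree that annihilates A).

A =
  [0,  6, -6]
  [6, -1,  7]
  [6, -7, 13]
x^3 - 12*x^2 + 36*x

The characteristic polynomial is χ_A(x) = x*(x - 6)^2, so the eigenvalues are known. The minimal polynomial is
  m_A(x) = Π_λ (x − λ)^{k_λ}
where k_λ is the size of the *largest* Jordan block for λ (equivalently, the smallest k with (A − λI)^k v = 0 for every generalised eigenvector v of λ).

  λ = 0: largest Jordan block has size 1, contributing (x − 0)
  λ = 6: largest Jordan block has size 2, contributing (x − 6)^2

So m_A(x) = x*(x - 6)^2 = x^3 - 12*x^2 + 36*x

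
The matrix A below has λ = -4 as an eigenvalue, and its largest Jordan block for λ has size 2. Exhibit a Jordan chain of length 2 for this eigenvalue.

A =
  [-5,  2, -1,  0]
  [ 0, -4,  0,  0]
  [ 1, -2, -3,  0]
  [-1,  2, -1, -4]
A Jordan chain for λ = -4 of length 2:
v_1 = (-1, 0, 1, -1)ᵀ
v_2 = (1, 0, 0, 0)ᵀ

Let N = A − (-4)·I. We want v_2 with N^2 v_2 = 0 but N^1 v_2 ≠ 0; then v_{j-1} := N · v_j for j = 2, …, 2.

Pick v_2 = (1, 0, 0, 0)ᵀ.
Then v_1 = N · v_2 = (-1, 0, 1, -1)ᵀ.

Sanity check: (A − (-4)·I) v_1 = (0, 0, 0, 0)ᵀ = 0. ✓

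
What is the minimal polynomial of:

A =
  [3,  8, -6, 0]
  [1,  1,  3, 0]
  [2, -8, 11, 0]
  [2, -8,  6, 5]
x^2 - 10*x + 25

The characteristic polynomial is χ_A(x) = (x - 5)^4, so the eigenvalues are known. The minimal polynomial is
  m_A(x) = Π_λ (x − λ)^{k_λ}
where k_λ is the size of the *largest* Jordan block for λ (equivalently, the smallest k with (A − λI)^k v = 0 for every generalised eigenvector v of λ).

  λ = 5: largest Jordan block has size 2, contributing (x − 5)^2

So m_A(x) = (x - 5)^2 = x^2 - 10*x + 25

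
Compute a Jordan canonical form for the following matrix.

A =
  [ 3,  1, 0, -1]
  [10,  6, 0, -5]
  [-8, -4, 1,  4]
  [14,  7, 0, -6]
J_2(1) ⊕ J_1(1) ⊕ J_1(1)

The characteristic polynomial is
  det(x·I − A) = x^4 - 4*x^3 + 6*x^2 - 4*x + 1 = (x - 1)^4

Eigenvalues and multiplicities (the geometric multiplicity of λ is n − rank(A − λI), which equals the number of Jordan blocks for λ):
  λ = 1: algebraic multiplicity = 4, geometric multiplicity = 3

Determining the block sizes for each eigenvalue:
  λ = 1: 3 blocks summing to 4 forces exactly one block of size 2 and the rest size 1 → block sizes [2, 1, 1]

Assembling the blocks gives a Jordan form
J =
  [1, 1, 0, 0]
  [0, 1, 0, 0]
  [0, 0, 1, 0]
  [0, 0, 0, 1]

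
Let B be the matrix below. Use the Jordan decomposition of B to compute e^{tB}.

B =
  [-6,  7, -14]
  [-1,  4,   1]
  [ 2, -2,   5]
e^{tB} =
  [7*t^2*exp(t) - 7*t*exp(t) + exp(t), 7*t*exp(t), 49*t^2*exp(t)/2 - 14*t*exp(t)]
  [3*t^2*exp(t) - t*exp(t), 3*t*exp(t) + exp(t), 21*t^2*exp(t)/2 + t*exp(t)]
  [-2*t^2*exp(t) + 2*t*exp(t), -2*t*exp(t), -7*t^2*exp(t) + 4*t*exp(t) + exp(t)]

Strategy: write B = P · J · P⁻¹ where J is a Jordan canonical form, so e^{tB} = P · e^{tJ} · P⁻¹, and e^{tJ} can be computed block-by-block.

B has Jordan form
J =
  [1, 1, 0]
  [0, 1, 1]
  [0, 0, 1]
(up to reordering of blocks).

Per-block formulas:
  For a 3×3 Jordan block J_3(1): exp(t · J_3(1)) = e^(1t)·(I + t·N + (t^2/2)·N^2), where N is the 3×3 nilpotent shift.

After assembling e^{tJ} and conjugating by P, we get:

e^{tB} =
  [7*t^2*exp(t) - 7*t*exp(t) + exp(t), 7*t*exp(t), 49*t^2*exp(t)/2 - 14*t*exp(t)]
  [3*t^2*exp(t) - t*exp(t), 3*t*exp(t) + exp(t), 21*t^2*exp(t)/2 + t*exp(t)]
  [-2*t^2*exp(t) + 2*t*exp(t), -2*t*exp(t), -7*t^2*exp(t) + 4*t*exp(t) + exp(t)]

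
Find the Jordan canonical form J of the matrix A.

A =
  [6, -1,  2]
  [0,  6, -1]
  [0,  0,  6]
J_3(6)

The characteristic polynomial is
  det(x·I − A) = x^3 - 18*x^2 + 108*x - 216 = (x - 6)^3

Eigenvalues and multiplicities (the geometric multiplicity of λ is n − rank(A − λI), which equals the number of Jordan blocks for λ):
  λ = 6: algebraic multiplicity = 3, geometric multiplicity = 1

Determining the block sizes for each eigenvalue:
  λ = 6: one block (gm = 1), so the single block has size am = 3 → block sizes [3]

Assembling the blocks gives a Jordan form
J =
  [6, 1, 0]
  [0, 6, 1]
  [0, 0, 6]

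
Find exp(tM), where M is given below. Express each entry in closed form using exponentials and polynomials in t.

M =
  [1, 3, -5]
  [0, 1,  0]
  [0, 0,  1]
e^{tM} =
  [exp(t), 3*t*exp(t), -5*t*exp(t)]
  [0, exp(t), 0]
  [0, 0, exp(t)]

Strategy: write M = P · J · P⁻¹ where J is a Jordan canonical form, so e^{tM} = P · e^{tJ} · P⁻¹, and e^{tJ} can be computed block-by-block.

M has Jordan form
J =
  [1, 1, 0]
  [0, 1, 0]
  [0, 0, 1]
(up to reordering of blocks).

Per-block formulas:
  For a 1×1 block at λ = 1: exp(t · [1]) = [e^(1t)].
  For a 2×2 Jordan block J_2(1): exp(t · J_2(1)) = e^(1t)·(I + t·N), where N is the 2×2 nilpotent shift.

After assembling e^{tJ} and conjugating by P, we get:

e^{tM} =
  [exp(t), 3*t*exp(t), -5*t*exp(t)]
  [0, exp(t), 0]
  [0, 0, exp(t)]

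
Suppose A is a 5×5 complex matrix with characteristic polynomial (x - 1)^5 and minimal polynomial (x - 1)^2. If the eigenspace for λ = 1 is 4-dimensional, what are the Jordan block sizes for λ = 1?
Block sizes for λ = 1: [2, 1, 1, 1]

Step 1 — from the characteristic polynomial, algebraic multiplicity of λ = 1 is 5. From dim ker(A − (1)·I) = 4, there are exactly 4 Jordan blocks for λ = 1.
Step 2 — from the minimal polynomial, the factor (x − 1)^2 tells us the largest block for λ = 1 has size 2.
Step 3 — with total size 5, 4 blocks, and largest block 2, the block sizes (in nonincreasing order) are [2, 1, 1, 1].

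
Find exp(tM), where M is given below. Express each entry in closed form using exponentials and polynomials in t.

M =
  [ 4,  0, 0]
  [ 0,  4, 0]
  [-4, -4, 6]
e^{tM} =
  [exp(4*t), 0, 0]
  [0, exp(4*t), 0]
  [-2*exp(6*t) + 2*exp(4*t), -2*exp(6*t) + 2*exp(4*t), exp(6*t)]

Strategy: write M = P · J · P⁻¹ where J is a Jordan canonical form, so e^{tM} = P · e^{tJ} · P⁻¹, and e^{tJ} can be computed block-by-block.

M has Jordan form
J =
  [4, 0, 0]
  [0, 4, 0]
  [0, 0, 6]
(up to reordering of blocks).

Per-block formulas:
  For a 1×1 block at λ = 6: exp(t · [6]) = [e^(6t)].
  For a 1×1 block at λ = 4: exp(t · [4]) = [e^(4t)].

After assembling e^{tJ} and conjugating by P, we get:

e^{tM} =
  [exp(4*t), 0, 0]
  [0, exp(4*t), 0]
  [-2*exp(6*t) + 2*exp(4*t), -2*exp(6*t) + 2*exp(4*t), exp(6*t)]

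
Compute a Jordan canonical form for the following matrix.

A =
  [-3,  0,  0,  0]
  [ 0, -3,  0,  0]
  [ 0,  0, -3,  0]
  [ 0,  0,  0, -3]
J_1(-3) ⊕ J_1(-3) ⊕ J_1(-3) ⊕ J_1(-3)

The characteristic polynomial is
  det(x·I − A) = x^4 + 12*x^3 + 54*x^2 + 108*x + 81 = (x + 3)^4

Eigenvalues and multiplicities (the geometric multiplicity of λ is n − rank(A − λI), which equals the number of Jordan blocks for λ):
  λ = -3: algebraic multiplicity = 4, geometric multiplicity = 4

Determining the block sizes for each eigenvalue:
  λ = -3: gm = am = 4, so every block has size 1 → block sizes [1, 1, 1, 1]

Assembling the blocks gives a Jordan form
J =
  [-3,  0,  0,  0]
  [ 0, -3,  0,  0]
  [ 0,  0, -3,  0]
  [ 0,  0,  0, -3]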